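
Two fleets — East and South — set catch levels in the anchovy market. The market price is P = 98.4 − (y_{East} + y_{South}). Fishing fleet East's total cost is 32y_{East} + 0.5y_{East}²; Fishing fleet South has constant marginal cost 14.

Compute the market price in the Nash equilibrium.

51.36

Fishing fleet East's profit: π = y_{East}(98.4 − (y_{East} + y_{South})) − 32y_{East} − 0.5y_{East}².
∂π/∂y_{East} = 66.4 − 3y_{East} − y_{South} = 0, so y_{East} = 332/15 − (1/3)y_{South}.
For South: ∂π/∂y_{South} = 84.4 − 2y_{South} − y_{East} = 0 ⇒ y_{South} = 42.2 − 0.5y_{East}.
Solving the two reaction functions simultaneously: (1 − (−1/3)(−0.5))y_{East} = 332/15 − (1/3)·42.2, so (5/6)y_{East} = 121/15 and y_{East} = 9.68.
Then y_{South} = 42.2 − 0.5·9.68 = 37.36.
Equilibrium price: P = 98.4 − 47.04 = 51.36.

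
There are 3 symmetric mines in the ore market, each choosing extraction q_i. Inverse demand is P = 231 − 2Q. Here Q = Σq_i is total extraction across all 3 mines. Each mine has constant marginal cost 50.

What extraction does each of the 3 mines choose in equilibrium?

22.625

A representative mine's profit is π_i = q_i(231 − 2Q) − 50q_i, with Q = q_i + Σ_{j≠i} q_j.
First-order condition: 181 − 4q_i − 2Σ_{j≠i} q_j = 0.
With identical mines, set every q_j = q: then 181 − 4q − 4q = 0, i.e. q = 181/8 = 22.625.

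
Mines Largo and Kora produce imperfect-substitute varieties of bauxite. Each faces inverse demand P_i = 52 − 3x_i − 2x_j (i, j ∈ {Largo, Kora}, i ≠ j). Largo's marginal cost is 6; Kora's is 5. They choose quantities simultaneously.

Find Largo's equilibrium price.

Mine Largo's profit: π = x_{Largo}(52 − 3x_{Largo} − 2x_{Kora}) − 6x_{Largo}.
∂π/∂x_{Largo} = 46 − 6x_{Largo} − 2x_{Kora} = 0 ⇒ x_{Largo} = 23/3 − (1/3)x_{Kora}.
Similarly x_{Kora} = 47/6 − (1/3)x_{Largo}.
Solving the two reaction functions simultaneously: (1 − (−1/3)(−1/3))x_{Largo} = 23/3 − (1/3)·(47/6), so (8/9)x_{Largo} = 91/18 and x_{Largo} = 5.6875.
Then x_{Kora} = 47/6 − (1/3)·5.6875 = 5.9375.
P_{Largo} = 52 − 3·5.6875 − 2·5.9375 = 23.0625.

23.0625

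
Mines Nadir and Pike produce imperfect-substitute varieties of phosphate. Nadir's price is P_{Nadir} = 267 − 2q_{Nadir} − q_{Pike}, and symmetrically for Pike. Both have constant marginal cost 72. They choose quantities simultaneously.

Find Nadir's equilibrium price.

Mine Nadir's profit: π = q_{Nadir}(267 − 2q_{Nadir} − q_{Pike}) − 72q_{Nadir}.
∂π/∂q_{Nadir} = 195 − 4q_{Nadir} − q_{Pike} = 0 ⇒ q_{Nadir} = 48.75 − 0.25q_{Pike}.
The game is symmetric, so in equilibrium q_{Pike} = q_{Nadir}: the reaction function gives 1.25q_{Nadir} = 48.75, hence q_{Nadir} = 39.
P_{Nadir} = 267 − 2·39 − 39 = 150.

150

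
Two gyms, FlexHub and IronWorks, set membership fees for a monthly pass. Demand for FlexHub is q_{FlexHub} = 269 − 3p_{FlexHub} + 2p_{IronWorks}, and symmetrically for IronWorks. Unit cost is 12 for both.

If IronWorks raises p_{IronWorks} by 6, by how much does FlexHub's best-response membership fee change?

FlexHub's profit: π = (p_{FlexHub} − 12)(269 − 3p_{FlexHub} + 2p_{IronWorks}).
∂π/∂p_{FlexHub} = 305 − 6p_{FlexHub} + 2p_{IronWorks} = 0 ⇒ p_{FlexHub} = 305/6 + (1/3)p_{IronWorks}.
The reaction-function slope is 1/3, so a 6-unit rise in p_{IronWorks} moves p_{FlexHub} by 1/3 × 6 = 2. FlexHub's best response rises — the actions are strategic complements.

2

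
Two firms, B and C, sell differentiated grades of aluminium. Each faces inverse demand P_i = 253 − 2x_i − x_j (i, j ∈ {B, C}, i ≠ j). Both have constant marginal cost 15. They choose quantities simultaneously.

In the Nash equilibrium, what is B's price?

Firm B's profit: π = x_B(253 − 2x_B − x_C) − 15x_B.
∂π/∂x_B = 238 − 4x_B − x_C = 0 ⇒ x_B = 59.5 − 0.25x_C.
By symmetry x_C = x_B; substituting into the reaction function, 1.25x_B = 59.5 and x_B = 47.6.
P_B = 253 − 2·47.6 − 47.6 = 110.2.

110.2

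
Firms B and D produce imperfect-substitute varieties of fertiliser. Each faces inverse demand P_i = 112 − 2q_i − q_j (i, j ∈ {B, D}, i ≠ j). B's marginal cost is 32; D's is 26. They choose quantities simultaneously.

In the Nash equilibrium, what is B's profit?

Firm B's profit: π = q_B(112 − 2q_B − q_D) − 32q_B.
∂π/∂q_B = 80 − 4q_B − q_D = 0 ⇒ q_B = 20 − 0.25q_D.
Similarly q_D = 21.5 − 0.25q_B.
Solving the two reaction functions simultaneously: (1 − (−0.25)(−0.25))q_B = 20 − 0.25·21.5, so 0.9375q_B = 14.625 and q_B = 15.6.
Then q_D = 21.5 − 0.25·15.6 = 17.6.
P_B = 112 − 2·15.6 − 17.6 = 63.2.
Profit = (63.2 − 32)·15.6 = 486.72.

486.72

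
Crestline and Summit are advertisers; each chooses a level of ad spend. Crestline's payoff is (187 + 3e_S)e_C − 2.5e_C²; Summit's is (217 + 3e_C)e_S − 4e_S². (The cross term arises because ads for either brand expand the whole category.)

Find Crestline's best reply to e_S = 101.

Expanding Crestline's payoff: 187e_C + 3e_Se_C − 2.5e_C².
∂π/∂e_C = 187 + 3e_S − 5e_C = 0, so e_C = 37.4 + 0.6e_S.
At e_S = 101: e_C = 37.4 + 0.6·101 = 98.

98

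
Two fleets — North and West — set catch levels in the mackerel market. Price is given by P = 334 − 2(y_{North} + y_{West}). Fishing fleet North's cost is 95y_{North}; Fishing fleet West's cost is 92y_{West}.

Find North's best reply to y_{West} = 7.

Fishing fleet North's profit: π = y_{North}(334 − 2(y_{North} + y_{West})) − 95y_{North}.
∂π/∂y_{North} = 239 − 4y_{North} − 2y_{West} = 0, so y_{North} = 59.75 − 0.5y_{West}.
At y_{West} = 7: y_{North} = 59.75 − 0.5·7 = 56.25.

56.25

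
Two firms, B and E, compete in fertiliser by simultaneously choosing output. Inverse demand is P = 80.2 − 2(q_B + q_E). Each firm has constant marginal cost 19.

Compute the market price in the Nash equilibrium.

39.4

Firm B's profit: π = q_B(80.2 − 2(q_B + q_E)) − 19q_B.
∂π/∂q_B = 61.2 − 4q_B − 2q_E = 0, so q_B = 15.3 − 0.5q_E.
The game is symmetric, so in equilibrium q_E = q_B: the reaction function gives 1.5q_B = 15.3, hence q_B = 10.2.
Equilibrium price: P = 80.2 − 2·20.4 = 39.4.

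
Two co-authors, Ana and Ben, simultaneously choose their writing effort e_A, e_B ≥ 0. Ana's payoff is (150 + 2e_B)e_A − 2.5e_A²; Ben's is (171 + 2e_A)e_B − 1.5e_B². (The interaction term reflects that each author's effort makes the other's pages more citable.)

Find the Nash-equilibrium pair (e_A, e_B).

Expanding Ana's payoff: 150e_A + 2e_Be_A − 2.5e_A².
∂π/∂e_A = 150 + 2e_B − 5e_A = 0, so e_A = 30 + 0.4e_B.
Likewise for Ben: e_B = 57 + (2/3)e_A.
Plugging e_B into Ana's best response: e_A = 30 + 0.4(57 + (2/3)e_A) ⇒ (11/15)e_A = 52.8, so e_A = 72.
Then e_B = 57 + (2/3)·72 = 105.

72, 105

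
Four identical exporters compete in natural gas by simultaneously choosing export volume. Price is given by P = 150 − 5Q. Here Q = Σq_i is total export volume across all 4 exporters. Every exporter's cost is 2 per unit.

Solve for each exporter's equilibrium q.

5.92

A representative exporter's profit is π_i = q_i(150 − 5Q) − 2q_i, with Q = q_i + Σ_{j≠i} q_j.
First-order condition: 148 − 10q_i − 5Σ_{j≠i} q_j = 0.
In a symmetric equilibrium every exporter chooses the same q, so Σ_{j≠i} q_j = 3q. The condition becomes 148 − 25q = 0, giving q = 148/25 = 5.92.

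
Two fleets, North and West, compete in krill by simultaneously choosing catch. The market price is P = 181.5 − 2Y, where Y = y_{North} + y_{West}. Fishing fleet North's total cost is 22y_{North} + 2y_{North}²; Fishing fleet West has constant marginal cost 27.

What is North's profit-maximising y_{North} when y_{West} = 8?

Fishing fleet North's profit: π = y_{North}(181.5 − 2(y_{North} + y_{West})) − 22y_{North} − 2y_{North}².
∂π/∂y_{North} = 159.5 − 8y_{North} − 2y_{West} = 0, so y_{North} = 19.9375 − 0.25y_{West}.
At y_{West} = 8: y_{North} = 19.9375 − 0.25·8 = 17.9375.

17.9375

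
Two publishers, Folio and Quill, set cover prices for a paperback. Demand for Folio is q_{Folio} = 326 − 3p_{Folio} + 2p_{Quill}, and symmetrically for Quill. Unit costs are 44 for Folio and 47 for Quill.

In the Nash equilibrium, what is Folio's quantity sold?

213.1875

Folio's profit: π = (p_{Folio} − 44)(326 − 3p_{Folio} + 2p_{Quill}).
∂π/∂p_{Folio} = 458 − 6p_{Folio} + 2p_{Quill} = 0 ⇒ p_{Folio} = 229/3 + (1/3)p_{Quill}.
Similarly p_{Quill} = 467/6 + (1/3)p_{Folio}.
Plugging p_{Quill} into Folio's best response: p_{Folio} = 229/3 + (1/3)(467/6 + (1/3)p_{Folio}) ⇒ (8/9)p_{Folio} = 1841/18, so p_{Folio} = 115.0625.
Then p_{Quill} = 467/6 + (1/3)·115.0625 = 116.1875.
q_{Folio} = 326 − 3·115.0625 + 2·116.1875 = 213.1875.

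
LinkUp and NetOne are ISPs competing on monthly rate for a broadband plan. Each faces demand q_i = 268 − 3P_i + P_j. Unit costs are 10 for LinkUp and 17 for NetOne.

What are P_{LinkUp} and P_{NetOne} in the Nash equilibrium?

LinkUp's profit: π = (P_{LinkUp} − 10)(268 − 3P_{LinkUp} + P_{NetOne}).
∂π/∂P_{LinkUp} = 298 − 6P_{LinkUp} + P_{NetOne} = 0 ⇒ P_{LinkUp} = 149/3 + (1/6)P_{NetOne}.
Similarly P_{NetOne} = 319/6 + (1/6)P_{LinkUp}.
Substituting the second reaction function into the first: P_{LinkUp} = 149/3 + (1/6)(319/6 + (1/6)P_{LinkUp}), which gives (35/36)P_{LinkUp} = 2107/36 ⇒ P_{LinkUp} = 60.2.
Then P_{NetOne} = 319/6 + (1/6)·60.2 = 63.2.

60.2, 63.2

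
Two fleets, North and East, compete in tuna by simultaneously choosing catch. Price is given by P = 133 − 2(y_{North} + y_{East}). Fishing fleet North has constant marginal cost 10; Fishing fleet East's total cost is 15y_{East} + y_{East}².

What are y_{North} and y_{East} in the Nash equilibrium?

25.1, 11.3

Fishing fleet North's profit: π = y_{North}(133 − 2(y_{North} + y_{East})) − 10y_{North}.
∂π/∂y_{North} = 123 − 4y_{North} − 2y_{East} = 0, so y_{North} = 30.75 − 0.5y_{East}.
For East: ∂π/∂y_{East} = 118 − 6y_{East} − 2y_{North} = 0 ⇒ y_{East} = 59/3 − (1/3)y_{North}.
Solving the two reaction functions simultaneously: (1 − (−0.5)(−1/3))y_{North} = 30.75 − 0.5·(59/3), so (5/6)y_{North} = 251/12 and y_{North} = 25.1.
Then y_{East} = 59/3 − (1/3)·25.1 = 11.3.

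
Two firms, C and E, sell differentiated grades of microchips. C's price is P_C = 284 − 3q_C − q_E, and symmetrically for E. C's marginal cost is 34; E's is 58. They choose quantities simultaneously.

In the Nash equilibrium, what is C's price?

Firm C's profit: π = q_C(284 − 3q_C − q_E) − 34q_C.
∂π/∂q_C = 250 − 6q_C − q_E = 0 ⇒ q_C = 125/3 − (1/6)q_E.
Similarly q_E = 113/3 − (1/6)q_C.
Plugging q_E into C's best response: q_C = 125/3 − (1/6)(113/3 − (1/6)q_C) ⇒ (35/36)q_C = 637/18, so q_C = 36.4.
Then q_E = 113/3 − (1/6)·36.4 = 31.6.
P_C = 284 − 3·36.4 − 31.6 = 143.2.

143.2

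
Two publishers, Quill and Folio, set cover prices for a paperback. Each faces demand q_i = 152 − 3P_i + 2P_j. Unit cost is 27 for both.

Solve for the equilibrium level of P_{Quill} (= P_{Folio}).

58.25

Quill's profit: π = (P_{Quill} − 27)(152 − 3P_{Quill} + 2P_{Folio}).
∂π/∂P_{Quill} = 233 − 6P_{Quill} + 2P_{Folio} = 0 ⇒ P_{Quill} = 233/6 + (1/3)P_{Folio}.
By symmetry P_{Folio} = P_{Quill}; substituting into the reaction function, (2/3)P_{Quill} = 233/6 and P_{Quill} = 58.25.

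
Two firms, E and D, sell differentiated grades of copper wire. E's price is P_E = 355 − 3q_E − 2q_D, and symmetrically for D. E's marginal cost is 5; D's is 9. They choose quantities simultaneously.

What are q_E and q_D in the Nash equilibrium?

Firm E's profit: π = q_E(355 − 3q_E − 2q_D) − 5q_E.
∂π/∂q_E = 350 − 6q_E − 2q_D = 0 ⇒ q_E = 175/3 − (1/3)q_D.
Similarly q_D = 173/3 − (1/3)q_E.
Solving the two reaction functions simultaneously: (1 − (−1/3)(−1/3))q_E = 175/3 − (1/3)·(173/3), so (8/9)q_E = 352/9 and q_E = 44.
Then q_D = 173/3 − (1/3)·44 = 43.

44, 43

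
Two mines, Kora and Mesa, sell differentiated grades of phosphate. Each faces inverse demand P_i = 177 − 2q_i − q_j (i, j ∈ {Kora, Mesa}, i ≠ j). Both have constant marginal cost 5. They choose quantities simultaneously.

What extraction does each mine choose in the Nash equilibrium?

34.4

Mine Kora's profit: π = q_{Kora}(177 − 2q_{Kora} − q_{Mesa}) − 5q_{Kora}.
∂π/∂q_{Kora} = 172 − 4q_{Kora} − q_{Mesa} = 0 ⇒ q_{Kora} = 43 − 0.25q_{Mesa}.
The game is symmetric, so in equilibrium q_{Mesa} = q_{Kora}: the reaction function gives 1.25q_{Kora} = 43, hence q_{Kora} = 34.4.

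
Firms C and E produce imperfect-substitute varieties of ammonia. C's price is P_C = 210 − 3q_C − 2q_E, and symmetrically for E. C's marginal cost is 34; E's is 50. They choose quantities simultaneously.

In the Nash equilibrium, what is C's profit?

Firm C's profit: π = q_C(210 − 3q_C − 2q_E) − 34q_C.
∂π/∂q_C = 176 − 6q_C − 2q_E = 0 ⇒ q_C = 88/3 − (1/3)q_E.
Similarly q_E = 80/3 − (1/3)q_C.
Substituting the second reaction function into the first: q_C = 88/3 − (1/3)(80/3 − (1/3)q_C), which gives (8/9)q_C = 184/9 ⇒ q_C = 23.
Then q_E = 80/3 − (1/3)·23 = 19.
P_C = 210 − 3·23 − 2·19 = 103.
Profit = (103 − 34)·23 = 1587.

1587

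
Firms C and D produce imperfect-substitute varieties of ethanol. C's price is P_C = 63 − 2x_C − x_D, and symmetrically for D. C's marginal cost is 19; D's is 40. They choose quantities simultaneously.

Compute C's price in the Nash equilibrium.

39.4

Firm C's profit: π = x_C(63 − 2x_C − x_D) − 19x_C.
∂π/∂x_C = 44 − 4x_C − x_D = 0 ⇒ x_C = 11 − 0.25x_D.
Similarly x_D = 5.75 − 0.25x_C.
Plugging x_D into C's best response: x_C = 11 − 0.25(5.75 − 0.25x_C) ⇒ 0.9375x_C = 9.5625, so x_C = 10.2.
Then x_D = 5.75 − 0.25·10.2 = 3.2.
P_C = 63 − 2·10.2 − 3.2 = 39.4.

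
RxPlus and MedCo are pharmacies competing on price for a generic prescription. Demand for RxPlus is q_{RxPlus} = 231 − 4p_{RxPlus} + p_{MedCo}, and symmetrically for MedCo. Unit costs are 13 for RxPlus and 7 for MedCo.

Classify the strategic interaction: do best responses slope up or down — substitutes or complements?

RxPlus's profit: π = (p_{RxPlus} − 13)(231 − 4p_{RxPlus} + p_{MedCo}).
∂π/∂p_{RxPlus} = 283 − 8p_{RxPlus} + p_{MedCo} = 0 ⇒ p_{RxPlus} = 35.375 + 0.125p_{MedCo}.
The best-response slope dp_{RxPlus}/dp_{MedCo} = 0.125 > 0: the reaction function is upward-sloping, so the choices are strategic complements.

strategic complements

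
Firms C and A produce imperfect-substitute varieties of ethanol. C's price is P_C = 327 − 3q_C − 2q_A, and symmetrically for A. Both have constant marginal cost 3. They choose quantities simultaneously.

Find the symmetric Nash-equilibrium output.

40.5

Firm C's profit: π = q_C(327 − 3q_C − 2q_A) − 3q_C.
∂π/∂q_C = 324 − 6q_C − 2q_A = 0 ⇒ q_C = 54 − (1/3)q_A.
Setting q_C = q_A in the reaction function: q_C = 54 − (1/3)q_C, so q_C = 54 / (4/3) = 40.5.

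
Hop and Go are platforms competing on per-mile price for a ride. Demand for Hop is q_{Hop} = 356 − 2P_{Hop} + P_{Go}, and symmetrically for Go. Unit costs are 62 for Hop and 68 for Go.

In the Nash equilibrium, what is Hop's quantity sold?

Hop's profit: π = (P_{Hop} − 62)(356 − 2P_{Hop} + P_{Go}).
∂π/∂P_{Hop} = 480 − 4P_{Hop} + P_{Go} = 0 ⇒ P_{Hop} = 120 + 0.25P_{Go}.
Similarly P_{Go} = 123 + 0.25P_{Hop}.
Substituting the second reaction function into the first: P_{Hop} = 120 + 0.25(123 + 0.25P_{Hop}), which gives 0.9375P_{Hop} = 150.75 ⇒ P_{Hop} = 160.8.
Then P_{Go} = 123 + 0.25·160.8 = 163.2.
q_{Hop} = 356 − 2·160.8 + 163.2 = 197.6.

197.6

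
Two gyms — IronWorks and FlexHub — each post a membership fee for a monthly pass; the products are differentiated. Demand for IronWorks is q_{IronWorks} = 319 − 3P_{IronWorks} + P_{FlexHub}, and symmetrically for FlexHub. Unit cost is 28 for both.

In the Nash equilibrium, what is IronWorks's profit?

IronWorks's profit: π = (P_{IronWorks} − 28)(319 − 3P_{IronWorks} + P_{FlexHub}).
∂π/∂P_{IronWorks} = 403 − 6P_{IronWorks} + P_{FlexHub} = 0 ⇒ P_{IronWorks} = 403/6 + (1/6)P_{FlexHub}.
By symmetry P_{FlexHub} = P_{IronWorks}; substituting into the reaction function, (5/6)P_{IronWorks} = 403/6 and P_{IronWorks} = 80.6.
q_{IronWorks} = 319 − 3·80.6 + 80.6 = 157.8.
Profit = (80.6 − 28)·157.8 = 8300.28.

8300.28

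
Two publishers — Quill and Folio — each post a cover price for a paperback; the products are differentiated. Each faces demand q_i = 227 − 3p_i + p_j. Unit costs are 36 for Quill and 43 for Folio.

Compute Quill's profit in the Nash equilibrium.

Quill's profit: π = (p_{Quill} − 36)(227 − 3p_{Quill} + p_{Folio}).
∂π/∂p_{Quill} = 335 − 6p_{Quill} + p_{Folio} = 0 ⇒ p_{Quill} = 335/6 + (1/6)p_{Folio}.
Similarly p_{Folio} = 178/3 + (1/6)p_{Quill}.
Substituting the second reaction function into the first: p_{Quill} = 335/6 + (1/6)(178/3 + (1/6)p_{Quill}), which gives (35/36)p_{Quill} = 1183/18 ⇒ p_{Quill} = 67.6.
Then p_{Folio} = 178/3 + (1/6)·67.6 = 70.6.
q_{Quill} = 227 − 3·67.6 + 70.6 = 94.8.
Profit = (67.6 − 36)·94.8 = 2995.68.

2995.68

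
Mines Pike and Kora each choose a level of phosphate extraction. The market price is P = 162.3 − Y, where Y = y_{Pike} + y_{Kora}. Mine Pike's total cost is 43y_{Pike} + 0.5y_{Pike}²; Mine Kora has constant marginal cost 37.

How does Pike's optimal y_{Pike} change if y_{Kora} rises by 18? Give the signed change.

Mine Pike's profit: π = y_{Pike}(162.3 − (y_{Pike} + y_{Kora})) − 43y_{Pike} − 0.5y_{Pike}².
∂π/∂y_{Pike} = 119.3 − 3y_{Pike} − y_{Kora} = 0, so y_{Pike} = 1193/30 − (1/3)y_{Kora}.
The reaction-function slope is −1/3, so an 18-unit rise in y_{Kora} moves y_{Pike} by −1/3 × 18 = −6. Pike's best response falls — the actions are strategic substitutes.

-6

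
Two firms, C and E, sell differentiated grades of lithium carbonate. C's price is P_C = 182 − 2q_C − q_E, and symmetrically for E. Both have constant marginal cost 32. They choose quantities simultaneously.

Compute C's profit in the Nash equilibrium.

Firm C's profit: π = q_C(182 − 2q_C − q_E) − 32q_C.
∂π/∂q_C = 150 − 4q_C − q_E = 0 ⇒ q_C = 37.5 − 0.25q_E.
By symmetry q_E = q_C; substituting into the reaction function, 1.25q_C = 37.5 and q_C = 30.
P_C = 182 − 2·30 − 30 = 92.
Profit = (92 − 32)·30 = 1800.

1800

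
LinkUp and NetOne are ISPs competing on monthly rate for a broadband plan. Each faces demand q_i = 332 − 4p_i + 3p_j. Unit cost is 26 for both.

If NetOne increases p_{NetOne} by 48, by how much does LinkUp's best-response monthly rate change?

18

LinkUp's profit: π = (p_{LinkUp} − 26)(332 − 4p_{LinkUp} + 3p_{NetOne}).
∂π/∂p_{LinkUp} = 436 − 8p_{LinkUp} + 3p_{NetOne} = 0 ⇒ p_{LinkUp} = 54.5 + 0.375p_{NetOne}.
The reaction-function slope is 0.375, so a 48-unit rise in p_{NetOne} moves p_{LinkUp} by 0.375 × 48 = 18. LinkUp's best response rises — the actions are strategic complements.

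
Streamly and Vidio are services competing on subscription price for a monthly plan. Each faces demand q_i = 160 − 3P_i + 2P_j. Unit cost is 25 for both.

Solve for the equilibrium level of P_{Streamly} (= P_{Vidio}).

58.75

Streamly's profit: π = (P_{Streamly} − 25)(160 − 3P_{Streamly} + 2P_{Vidio}).
∂π/∂P_{Streamly} = 235 − 6P_{Streamly} + 2P_{Vidio} = 0 ⇒ P_{Streamly} = 235/6 + (1/3)P_{Vidio}.
Setting P_{Streamly} = P_{Vidio} in the reaction function: P_{Streamly} = 235/6 + (1/3)P_{Streamly}, so P_{Streamly} = (235/6) / (2/3) = 58.75.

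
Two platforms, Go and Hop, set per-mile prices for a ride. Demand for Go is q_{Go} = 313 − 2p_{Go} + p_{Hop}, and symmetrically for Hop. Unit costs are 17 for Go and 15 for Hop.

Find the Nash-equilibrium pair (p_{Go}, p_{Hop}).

115.4, 114.6

Go's profit: π = (p_{Go} − 17)(313 − 2p_{Go} + p_{Hop}).
∂π/∂p_{Go} = 347 − 4p_{Go} + p_{Hop} = 0 ⇒ p_{Go} = 86.75 + 0.25p_{Hop}.
Similarly p_{Hop} = 85.75 + 0.25p_{Go}.
Solving the two reaction functions simultaneously: (1 − (0.25)(0.25))p_{Go} = 86.75 + 0.25·85.75, so 0.9375p_{Go} = 108.1875 and p_{Go} = 115.4.
Then p_{Hop} = 85.75 + 0.25·115.4 = 114.6.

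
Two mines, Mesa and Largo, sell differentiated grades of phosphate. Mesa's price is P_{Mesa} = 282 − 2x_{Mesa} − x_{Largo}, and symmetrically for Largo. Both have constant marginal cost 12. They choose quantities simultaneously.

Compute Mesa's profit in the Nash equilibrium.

5832

Mine Mesa's profit: π = x_{Mesa}(282 − 2x_{Mesa} − x_{Largo}) − 12x_{Mesa}.
∂π/∂x_{Mesa} = 270 − 4x_{Mesa} − x_{Largo} = 0 ⇒ x_{Mesa} = 67.5 − 0.25x_{Largo}.
Setting x_{Mesa} = x_{Largo} in the reaction function: x_{Mesa} = 67.5 − 0.25x_{Mesa}, so x_{Mesa} = 67.5 / 1.25 = 54.
P_{Mesa} = 282 − 2·54 − 54 = 120.
Profit = (120 − 12)·54 = 5832.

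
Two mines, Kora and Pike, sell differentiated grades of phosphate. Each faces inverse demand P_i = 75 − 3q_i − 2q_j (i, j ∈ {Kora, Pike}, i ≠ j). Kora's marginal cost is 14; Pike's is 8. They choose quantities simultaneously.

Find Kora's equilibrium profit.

Mine Kora's profit: π = q_{Kora}(75 − 3q_{Kora} − 2q_{Pike}) − 14q_{Kora}.
∂π/∂q_{Kora} = 61 − 6q_{Kora} − 2q_{Pike} = 0 ⇒ q_{Kora} = 61/6 − (1/3)q_{Pike}.
Similarly q_{Pike} = 67/6 − (1/3)q_{Kora}.
Plugging q_{Pike} into Kora's best response: q_{Kora} = 61/6 − (1/3)(67/6 − (1/3)q_{Kora}) ⇒ (8/9)q_{Kora} = 58/9, so q_{Kora} = 7.25.
Then q_{Pike} = 67/6 − (1/3)·7.25 = 8.75.
P_{Kora} = 75 − 3·7.25 − 2·8.75 = 35.75.
Profit = (35.75 − 14)·7.25 = 157.6875.

157.6875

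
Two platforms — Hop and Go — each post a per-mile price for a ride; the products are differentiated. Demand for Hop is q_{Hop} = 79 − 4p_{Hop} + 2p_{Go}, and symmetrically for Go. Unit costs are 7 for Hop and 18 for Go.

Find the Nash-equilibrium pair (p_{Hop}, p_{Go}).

Hop's profit: π = (p_{Hop} − 7)(79 − 4p_{Hop} + 2p_{Go}).
∂π/∂p_{Hop} = 107 − 8p_{Hop} + 2p_{Go} = 0 ⇒ p_{Hop} = 13.375 + 0.25p_{Go}.
Similarly p_{Go} = 18.875 + 0.25p_{Hop}.
Plugging p_{Go} into Hop's best response: p_{Hop} = 13.375 + 0.25(18.875 + 0.25p_{Hop}) ⇒ 0.9375p_{Hop} = 579/32, so p_{Hop} = 19.3.
Then p_{Go} = 18.875 + 0.25·19.3 = 23.7.

19.3, 23.7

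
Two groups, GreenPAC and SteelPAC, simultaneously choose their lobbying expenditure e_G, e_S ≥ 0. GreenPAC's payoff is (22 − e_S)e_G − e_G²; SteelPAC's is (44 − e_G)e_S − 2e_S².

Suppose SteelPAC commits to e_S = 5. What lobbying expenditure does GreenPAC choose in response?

8.5

Expanding GreenPAC's payoff: 22e_G − e_Se_G − e_G².
∂π/∂e_G = 22 − e_S − 2e_G = 0, so e_G = 11 − 0.5e_S.
At e_S = 5: e_G = 11 − 0.5·5 = 8.5.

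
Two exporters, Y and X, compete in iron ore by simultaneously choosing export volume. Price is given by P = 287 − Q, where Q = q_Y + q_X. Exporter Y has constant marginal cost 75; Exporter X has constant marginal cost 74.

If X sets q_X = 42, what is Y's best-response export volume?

Exporter Y's profit: π = q_Y(287 − (q_Y + q_X)) − 75q_Y.
∂π/∂q_Y = 212 − 2q_Y − q_X = 0, so q_Y = 106 − 0.5q_X.
At q_X = 42: q_Y = 106 − 0.5·42 = 85.

85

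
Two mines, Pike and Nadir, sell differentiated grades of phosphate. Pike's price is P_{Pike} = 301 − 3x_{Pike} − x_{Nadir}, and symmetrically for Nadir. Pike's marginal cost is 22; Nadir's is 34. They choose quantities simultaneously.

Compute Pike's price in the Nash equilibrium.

142.6

Mine Pike's profit: π = x_{Pike}(301 − 3x_{Pike} − x_{Nadir}) − 22x_{Pike}.
∂π/∂x_{Pike} = 279 − 6x_{Pike} − x_{Nadir} = 0 ⇒ x_{Pike} = 46.5 − (1/6)x_{Nadir}.
Similarly x_{Nadir} = 44.5 − (1/6)x_{Pike}.
Solving the two reaction functions simultaneously: (1 − (−1/6)(−1/6))x_{Pike} = 46.5 − (1/6)·44.5, so (35/36)x_{Pike} = 469/12 and x_{Pike} = 40.2.
Then x_{Nadir} = 44.5 − (1/6)·40.2 = 37.8.
P_{Pike} = 301 − 3·40.2 − 37.8 = 142.6.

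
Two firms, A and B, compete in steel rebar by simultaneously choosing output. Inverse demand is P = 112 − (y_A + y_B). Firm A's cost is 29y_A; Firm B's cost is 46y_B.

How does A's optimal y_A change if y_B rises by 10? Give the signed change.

-5

Firm A's profit: π = y_A(112 − (y_A + y_B)) − 29y_A.
∂π/∂y_A = 83 − 2y_A − y_B = 0, so y_A = 41.5 − 0.5y_B.
The reaction-function slope is −0.5, so a 10-unit rise in y_B moves y_A by −0.5 × 10 = −5. A's best response falls — the actions are strategic substitutes.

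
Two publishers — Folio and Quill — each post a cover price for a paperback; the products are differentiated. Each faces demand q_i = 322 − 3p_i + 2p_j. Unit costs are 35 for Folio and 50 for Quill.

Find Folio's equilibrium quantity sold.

223.6875

Folio's profit: π = (p_{Folio} − 35)(322 − 3p_{Folio} + 2p_{Quill}).
∂π/∂p_{Folio} = 427 − 6p_{Folio} + 2p_{Quill} = 0 ⇒ p_{Folio} = 427/6 + (1/3)p_{Quill}.
Similarly p_{Quill} = 236/3 + (1/3)p_{Folio}.
Solving the two reaction functions simultaneously: (1 − (1/3)(1/3))p_{Folio} = 427/6 + (1/3)·(236/3), so (8/9)p_{Folio} = 1753/18 and p_{Folio} = 109.5625.
Then p_{Quill} = 236/3 + (1/3)·109.5625 = 115.1875.
q_{Folio} = 322 − 3·109.5625 + 2·115.1875 = 223.6875.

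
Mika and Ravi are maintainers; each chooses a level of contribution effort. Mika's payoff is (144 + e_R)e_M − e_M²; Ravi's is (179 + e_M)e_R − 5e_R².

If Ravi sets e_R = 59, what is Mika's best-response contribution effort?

101.5

Expanding Mika's payoff: 144e_M + e_Re_M − e_M².
∂π/∂e_M = 144 + e_R − 2e_M = 0, so e_M = 72 + 0.5e_R.
At e_R = 59: e_M = 72 + 0.5·59 = 101.5.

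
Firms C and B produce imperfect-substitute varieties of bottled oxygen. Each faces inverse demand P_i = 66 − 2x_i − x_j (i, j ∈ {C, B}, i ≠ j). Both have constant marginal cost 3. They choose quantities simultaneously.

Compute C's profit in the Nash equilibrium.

317.52

Firm C's profit: π = x_C(66 − 2x_C − x_B) − 3x_C.
∂π/∂x_C = 63 − 4x_C − x_B = 0 ⇒ x_C = 15.75 − 0.25x_B.
The game is symmetric, so in equilibrium x_B = x_C: the reaction function gives 1.25x_C = 15.75, hence x_C = 12.6.
P_C = 66 − 2·12.6 − 12.6 = 28.2.
Profit = (28.2 − 3)·12.6 = 317.52.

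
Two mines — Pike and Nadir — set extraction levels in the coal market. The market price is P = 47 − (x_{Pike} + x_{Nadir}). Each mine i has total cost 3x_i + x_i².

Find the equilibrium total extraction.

17.6

Mine Pike's profit: π = x_{Pike}(47 − (x_{Pike} + x_{Nadir})) − 3x_{Pike} − x_{Pike}².
∂π/∂x_{Pike} = 44 − 4x_{Pike} − x_{Nadir} = 0, so x_{Pike} = 11 − 0.25x_{Nadir}.
The game is symmetric, so in equilibrium x_{Nadir} = x_{Pike}: the reaction function gives 1.25x_{Pike} = 11, hence x_{Pike} = 8.8.
Total extraction: 8.8 + 8.8 = 17.6.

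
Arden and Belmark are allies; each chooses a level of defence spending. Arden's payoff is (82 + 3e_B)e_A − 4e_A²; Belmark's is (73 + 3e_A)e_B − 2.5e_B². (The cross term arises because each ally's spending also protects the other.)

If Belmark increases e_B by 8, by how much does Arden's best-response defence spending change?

Expanding Arden's payoff: 82e_A + 3e_Be_A − 4e_A².
∂π/∂e_A = 82 + 3e_B − 8e_A = 0, so e_A = 10.25 + 0.375e_B.
The reaction-function slope is 0.375, so an 8-unit rise in e_B moves e_A by 0.375 × 8 = 3. Arden's best response rises — the actions are strategic complements.

3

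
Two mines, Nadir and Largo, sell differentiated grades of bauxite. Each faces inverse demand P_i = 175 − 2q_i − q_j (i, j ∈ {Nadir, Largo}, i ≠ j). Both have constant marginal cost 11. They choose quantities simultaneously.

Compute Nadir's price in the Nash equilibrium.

Mine Nadir's profit: π = q_{Nadir}(175 − 2q_{Nadir} − q_{Largo}) − 11q_{Nadir}.
∂π/∂q_{Nadir} = 164 − 4q_{Nadir} − q_{Largo} = 0 ⇒ q_{Nadir} = 41 − 0.25q_{Largo}.
The game is symmetric, so in equilibrium q_{Largo} = q_{Nadir}: the reaction function gives 1.25q_{Nadir} = 41, hence q_{Nadir} = 32.8.
P_{Nadir} = 175 − 2·32.8 − 32.8 = 76.6.

76.6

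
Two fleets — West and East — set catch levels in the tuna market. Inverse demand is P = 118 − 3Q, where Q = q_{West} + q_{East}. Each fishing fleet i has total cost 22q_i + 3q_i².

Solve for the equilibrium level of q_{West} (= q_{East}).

6.4

Fishing fleet West's profit: π = q_{West}(118 − 3(q_{West} + q_{East})) − 22q_{West} − 3q_{West}².
∂π/∂q_{West} = 96 − 12q_{West} − 3q_{East} = 0, so q_{West} = 8 − 0.25q_{East}.
By symmetry q_{East} = q_{West}; substituting into the reaction function, 1.25q_{West} = 8 and q_{West} = 6.4.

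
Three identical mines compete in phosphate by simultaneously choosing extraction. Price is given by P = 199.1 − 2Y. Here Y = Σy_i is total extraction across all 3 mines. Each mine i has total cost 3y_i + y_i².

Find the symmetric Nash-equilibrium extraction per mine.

19.61

A representative mine's profit is π_i = y_i(199.1 − 2Y) − 3y_i − y_i², with Y = y_i + Σ_{j≠i} y_j.
First-order condition: 196.1 − 6y_i − 2Σ_{j≠i} y_j = 0.
With identical mines, set every y_j = y: then 196.1 − 6y − 4y = 0, i.e. y = 196.1/10 = 19.61.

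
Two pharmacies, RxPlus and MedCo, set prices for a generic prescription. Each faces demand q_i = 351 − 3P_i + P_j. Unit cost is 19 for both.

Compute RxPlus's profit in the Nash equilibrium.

RxPlus's profit: π = (P_{RxPlus} − 19)(351 − 3P_{RxPlus} + P_{MedCo}).
∂π/∂P_{RxPlus} = 408 − 6P_{RxPlus} + P_{MedCo} = 0 ⇒ P_{RxPlus} = 68 + (1/6)P_{MedCo}.
Setting P_{RxPlus} = P_{MedCo} in the reaction function: P_{RxPlus} = 68 + (1/6)P_{RxPlus}, so P_{RxPlus} = 68 / (5/6) = 81.6.
q_{RxPlus} = 351 − 3·81.6 + 81.6 = 187.8.
Profit = (81.6 − 19)·187.8 = 11756.28.

11756.28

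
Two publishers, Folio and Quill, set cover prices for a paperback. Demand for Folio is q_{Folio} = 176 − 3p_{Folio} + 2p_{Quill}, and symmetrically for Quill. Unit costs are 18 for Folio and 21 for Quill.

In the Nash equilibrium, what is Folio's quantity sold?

Folio's profit: π = (p_{Folio} − 18)(176 − 3p_{Folio} + 2p_{Quill}).
∂π/∂p_{Folio} = 230 − 6p_{Folio} + 2p_{Quill} = 0 ⇒ p_{Folio} = 115/3 + (1/3)p_{Quill}.
Similarly p_{Quill} = 239/6 + (1/3)p_{Folio}.
Substituting the second reaction function into the first: p_{Folio} = 115/3 + (1/3)(239/6 + (1/3)p_{Folio}), which gives (8/9)p_{Folio} = 929/18 ⇒ p_{Folio} = 58.0625.
Then p_{Quill} = 239/6 + (1/3)·58.0625 = 59.1875.
q_{Folio} = 176 − 3·58.0625 + 2·59.1875 = 120.1875.

120.1875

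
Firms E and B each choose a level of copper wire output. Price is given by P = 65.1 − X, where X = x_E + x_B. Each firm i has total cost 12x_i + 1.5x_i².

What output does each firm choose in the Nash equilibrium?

8.85

Firm E's profit: π = x_E(65.1 − (x_E + x_B)) − 12x_E − 1.5x_E².
∂π/∂x_E = 53.1 − 5x_E − x_B = 0, so x_E = 10.62 − 0.2x_B.
By symmetry x_B = x_E; substituting into the reaction function, 1.2x_E = 10.62 and x_E = 8.85.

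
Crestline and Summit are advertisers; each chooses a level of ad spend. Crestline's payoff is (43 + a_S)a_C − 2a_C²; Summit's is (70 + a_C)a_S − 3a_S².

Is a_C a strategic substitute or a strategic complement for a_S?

Expanding Crestline's payoff: 43a_C + a_Sa_C − 2a_C².
∂π/∂a_C = 43 + a_S − 4a_C = 0, so a_C = 10.75 + 0.25a_S.
The best-response slope da_C/da_S = 0.25 > 0: the reaction function is upward-sloping, so the choices are strategic complements.

strategic complements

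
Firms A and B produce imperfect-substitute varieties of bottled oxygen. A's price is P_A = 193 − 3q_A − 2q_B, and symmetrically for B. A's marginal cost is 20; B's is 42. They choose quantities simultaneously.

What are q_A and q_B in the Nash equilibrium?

Firm A's profit: π = q_A(193 − 3q_A − 2q_B) − 20q_A.
∂π/∂q_A = 173 − 6q_A − 2q_B = 0 ⇒ q_A = 173/6 − (1/3)q_B.
Similarly q_B = 151/6 − (1/3)q_A.
Substituting the second reaction function into the first: q_A = 173/6 − (1/3)(151/6 − (1/3)q_A), which gives (8/9)q_A = 184/9 ⇒ q_A = 23.
Then q_B = 151/6 − (1/3)·23 = 17.5.

23, 17.5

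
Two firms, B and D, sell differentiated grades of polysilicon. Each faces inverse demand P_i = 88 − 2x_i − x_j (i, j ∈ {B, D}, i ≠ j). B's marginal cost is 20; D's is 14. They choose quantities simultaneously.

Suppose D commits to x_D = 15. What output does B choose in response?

Firm B's profit: π = x_B(88 − 2x_B − x_D) − 20x_B.
∂π/∂x_B = 68 − 4x_B − x_D = 0 ⇒ x_B = 17 − 0.25x_D.
At x_D = 15: x_B = 17 − 0.25·15 = 13.25.

13.25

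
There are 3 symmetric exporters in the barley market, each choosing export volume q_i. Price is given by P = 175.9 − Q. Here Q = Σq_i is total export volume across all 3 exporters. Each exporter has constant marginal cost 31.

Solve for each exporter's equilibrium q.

A representative exporter's profit is π_i = q_i(175.9 − Q) − 31q_i, with Q = q_i + Σ_{j≠i} q_j.
First-order condition: 144.9 − 2q_i − Σ_{j≠i} q_j = 0.
Imposing symmetry (q_j = q for all j) turns Σ_{j≠i} q_j into 2q, so 144.9 = 4q and q = 36.225.

36.225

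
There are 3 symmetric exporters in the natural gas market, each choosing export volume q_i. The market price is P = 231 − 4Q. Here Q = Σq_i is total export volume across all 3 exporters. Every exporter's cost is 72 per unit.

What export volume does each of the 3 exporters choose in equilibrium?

9.9375

A representative exporter's profit is π_i = q_i(231 − 4Q) − 72q_i, with Q = q_i + Σ_{j≠i} q_j.
First-order condition: 159 − 8q_i − 4Σ_{j≠i} q_j = 0.
With identical exporters, set every q_j = q: then 159 − 8q − 8q = 0, i.e. q = 159/16 = 9.9375.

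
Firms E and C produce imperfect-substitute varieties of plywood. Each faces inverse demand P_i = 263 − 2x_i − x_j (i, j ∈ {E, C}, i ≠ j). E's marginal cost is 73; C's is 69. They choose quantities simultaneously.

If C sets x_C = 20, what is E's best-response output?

Firm E's profit: π = x_E(263 − 2x_E − x_C) − 73x_E.
∂π/∂x_E = 190 − 4x_E − x_C = 0 ⇒ x_E = 47.5 − 0.25x_C.
At x_C = 20: x_E = 47.5 − 0.25·20 = 42.5.

42.5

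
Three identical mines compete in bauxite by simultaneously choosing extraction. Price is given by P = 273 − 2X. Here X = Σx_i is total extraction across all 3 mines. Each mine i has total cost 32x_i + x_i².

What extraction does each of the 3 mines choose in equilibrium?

A representative mine's profit is π_i = x_i(273 − 2X) − 32x_i − x_i², with X = x_i + Σ_{j≠i} x_j.
First-order condition: 241 − 6x_i − 2Σ_{j≠i} x_j = 0.
With identical mines, set every x_j = x: then 241 − 6x − 4x = 0, i.e. x = 241/10 = 24.1.

24.1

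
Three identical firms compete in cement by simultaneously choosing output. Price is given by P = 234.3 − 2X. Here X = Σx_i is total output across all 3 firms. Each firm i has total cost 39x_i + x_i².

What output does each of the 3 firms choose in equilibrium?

A representative firm's profit is π_i = x_i(234.3 − 2X) − 39x_i − x_i², with X = x_i + Σ_{j≠i} x_j.
First-order condition: 195.3 − 6x_i − 2Σ_{j≠i} x_j = 0.
Imposing symmetry (x_j = x for all j) turns Σ_{j≠i} x_j into 2x, so 195.3 = 10x and x = 19.53.

19.53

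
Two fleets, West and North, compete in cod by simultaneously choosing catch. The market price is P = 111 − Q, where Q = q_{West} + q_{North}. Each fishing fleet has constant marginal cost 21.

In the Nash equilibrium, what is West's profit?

Fishing fleet West's profit: π = q_{West}(111 − (q_{West} + q_{North})) − 21q_{West}.
∂π/∂q_{West} = 90 − 2q_{West} − q_{North} = 0, so q_{West} = 45 − 0.5q_{North}.
Setting q_{West} = q_{North} in the reaction function: q_{West} = 45 − 0.5q_{West}, so q_{West} = 45 / 1.5 = 30.
Price P = 111 − 60 = 51.
West's profit: (51 − 21)·30 = 900.

900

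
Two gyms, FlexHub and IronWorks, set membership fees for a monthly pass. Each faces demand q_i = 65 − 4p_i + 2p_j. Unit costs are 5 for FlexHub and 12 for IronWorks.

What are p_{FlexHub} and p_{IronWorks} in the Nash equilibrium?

15.1, 17.9

FlexHub's profit: π = (p_{FlexHub} − 5)(65 − 4p_{FlexHub} + 2p_{IronWorks}).
∂π/∂p_{FlexHub} = 85 − 8p_{FlexHub} + 2p_{IronWorks} = 0 ⇒ p_{FlexHub} = 10.625 + 0.25p_{IronWorks}.
Similarly p_{IronWorks} = 14.125 + 0.25p_{FlexHub}.
Solving the two reaction functions simultaneously: (1 − (0.25)(0.25))p_{FlexHub} = 10.625 + 0.25·14.125, so 0.9375p_{FlexHub} = 453/32 and p_{FlexHub} = 15.1.
Then p_{IronWorks} = 14.125 + 0.25·15.1 = 17.9.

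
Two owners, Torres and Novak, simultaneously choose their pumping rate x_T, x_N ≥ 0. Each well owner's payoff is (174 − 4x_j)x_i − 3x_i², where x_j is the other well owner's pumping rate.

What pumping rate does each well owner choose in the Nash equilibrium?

17.4

Torres's payoff is (174 − 4x_N)x_T − 3x_T².
∂π/∂x_T = 174 − 4x_N − 6x_T = 0, so x_T = 29 − (2/3)x_N.
Setting x_T = x_N in the reaction function: x_T = 29 − (2/3)x_T, so x_T = 29 / (5/3) = 17.4.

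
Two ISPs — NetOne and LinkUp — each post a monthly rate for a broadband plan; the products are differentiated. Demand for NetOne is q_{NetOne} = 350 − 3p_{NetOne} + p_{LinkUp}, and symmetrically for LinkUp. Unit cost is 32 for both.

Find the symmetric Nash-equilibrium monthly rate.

NetOne's profit: π = (p_{NetOne} − 32)(350 − 3p_{NetOne} + p_{LinkUp}).
∂π/∂p_{NetOne} = 446 − 6p_{NetOne} + p_{LinkUp} = 0 ⇒ p_{NetOne} = 223/3 + (1/6)p_{LinkUp}.
Setting p_{NetOne} = p_{LinkUp} in the reaction function: p_{NetOne} = 223/3 + (1/6)p_{NetOne}, so p_{NetOne} = (223/3) / (5/6) = 89.2.

89.2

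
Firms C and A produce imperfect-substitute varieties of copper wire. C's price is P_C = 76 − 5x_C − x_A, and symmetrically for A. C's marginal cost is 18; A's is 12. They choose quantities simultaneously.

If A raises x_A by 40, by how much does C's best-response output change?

-4

Firm C's profit: π = x_C(76 − 5x_C − x_A) − 18x_C.
∂π/∂x_C = 58 − 10x_C − x_A = 0 ⇒ x_C = 5.8 − 0.1x_A.
The reaction-function slope is −0.1, so a 40-unit rise in x_A moves x_C by −0.1 × 40 = −4. C's best response falls — the actions are strategic substitutes.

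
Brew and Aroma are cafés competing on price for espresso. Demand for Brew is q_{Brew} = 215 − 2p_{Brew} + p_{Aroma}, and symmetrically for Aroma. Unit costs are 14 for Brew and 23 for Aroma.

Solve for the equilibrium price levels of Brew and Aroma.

82.2, 85.8

Brew's profit: π = (p_{Brew} − 14)(215 − 2p_{Brew} + p_{Aroma}).
∂π/∂p_{Brew} = 243 − 4p_{Brew} + p_{Aroma} = 0 ⇒ p_{Brew} = 60.75 + 0.25p_{Aroma}.
Similarly p_{Aroma} = 65.25 + 0.25p_{Brew}.
Plugging p_{Aroma} into Brew's best response: p_{Brew} = 60.75 + 0.25(65.25 + 0.25p_{Brew}) ⇒ 0.9375p_{Brew} = 77.0625, so p_{Brew} = 82.2.
Then p_{Aroma} = 65.25 + 0.25·82.2 = 85.8.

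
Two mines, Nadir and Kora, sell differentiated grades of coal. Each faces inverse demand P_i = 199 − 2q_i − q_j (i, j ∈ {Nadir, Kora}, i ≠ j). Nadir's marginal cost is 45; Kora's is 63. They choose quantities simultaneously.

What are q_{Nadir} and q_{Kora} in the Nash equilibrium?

Mine Nadir's profit: π = q_{Nadir}(199 − 2q_{Nadir} − q_{Kora}) − 45q_{Nadir}.
∂π/∂q_{Nadir} = 154 − 4q_{Nadir} − q_{Kora} = 0 ⇒ q_{Nadir} = 38.5 − 0.25q_{Kora}.
Similarly q_{Kora} = 34 − 0.25q_{Nadir}.
Solving the two reaction functions simultaneously: (1 − (−0.25)(−0.25))q_{Nadir} = 38.5 − 0.25·34, so 0.9375q_{Nadir} = 30 and q_{Nadir} = 32.
Then q_{Kora} = 34 − 0.25·32 = 26.

32, 26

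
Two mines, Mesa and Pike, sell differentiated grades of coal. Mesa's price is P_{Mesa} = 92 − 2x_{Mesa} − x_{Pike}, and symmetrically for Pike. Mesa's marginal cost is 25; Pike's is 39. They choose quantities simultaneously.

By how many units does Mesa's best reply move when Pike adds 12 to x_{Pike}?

-3

Mine Mesa's profit: π = x_{Mesa}(92 − 2x_{Mesa} − x_{Pike}) − 25x_{Mesa}.
∂π/∂x_{Mesa} = 67 − 4x_{Mesa} − x_{Pike} = 0 ⇒ x_{Mesa} = 16.75 − 0.25x_{Pike}.
The reaction-function slope is −0.25, so a 12-unit rise in x_{Pike} moves x_{Mesa} by −0.25 × 12 = −3. Mesa's best response falls — the actions are strategic substitutes.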